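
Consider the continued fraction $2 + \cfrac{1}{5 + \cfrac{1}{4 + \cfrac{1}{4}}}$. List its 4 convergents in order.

2/1, 11/5, 46/21, 195/89

Using the convergent recurrence p_i = a_i*p_{i-1} + p_{i-2}, q_i = a_i*q_{i-1} + q_{i-2} with p_{-2}=0, p_{-1}=1, q_{-2}=1, q_{-1}=0:
  i=0: a_0=2, p_0 = 2*1 + 0 = 2, q_0 = 2*0 + 1 = 1.
  i=1: a_1=5, p_1 = 5*2 + 1 = 11, q_1 = 5*1 + 0 = 5.
  i=2: a_2=4, p_2 = 4*11 + 2 = 46, q_2 = 4*5 + 1 = 21.
  i=3: a_3=4, p_3 = 4*46 + 11 = 195, q_3 = 4*21 + 5 = 89.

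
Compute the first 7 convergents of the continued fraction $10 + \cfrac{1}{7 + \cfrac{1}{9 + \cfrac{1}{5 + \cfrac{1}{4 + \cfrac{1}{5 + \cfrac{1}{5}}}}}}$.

10/1, 71/7, 649/64, 3316/327, 13913/1372, 72881/7187, 378318/37307

Using the convergent recurrence p_i = a_i*p_{i-1} + p_{i-2}, q_i = a_i*q_{i-1} + q_{i-2} with p_{-2}=0, p_{-1}=1, q_{-2}=1, q_{-1}=0:
  i=0: a_0=10, p_0 = 10*1 + 0 = 10, q_0 = 10*0 + 1 = 1.
  i=1: a_1=7, p_1 = 7*10 + 1 = 71, q_1 = 7*1 + 0 = 7.
  i=2: a_2=9, p_2 = 9*71 + 10 = 649, q_2 = 9*7 + 1 = 64.
  i=3: a_3=5, p_3 = 5*649 + 71 = 3316, q_3 = 5*64 + 7 = 327.
  i=4: a_4=4, p_4 = 4*3316 + 649 = 13913, q_4 = 4*327 + 64 = 1372.
  i=5: a_5=5, p_5 = 5*13913 + 3316 = 72881, q_5 = 5*1372 + 327 = 7187.
  i=6: a_6=5, p_6 = 5*72881 + 13913 = 378318, q_6 = 5*7187 + 1372 = 37307.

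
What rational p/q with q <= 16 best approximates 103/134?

10/13

Expand x = 103/134 as a continued fraction with the Euclidean algorithm:
  103 = 0*134 + 103, so a_0 = 0.
  134 = 1*103 + 31, so a_1 = 1.
  103 = 3*31 + 10, so a_2 = 3.
  31 = 3*10 + 1, so a_3 = 3.
  10 = 10*1 + 0, so a_4 = 10.
so x = [0; 1, 3, 3, 10].
Convergents (p_i = a_i*p_{i-1} + p_{i-2}, q_i = a_i*q_{i-1} + q_{i-2} with p_{-2}=0, p_{-1}=1, q_{-2}=1, q_{-1}=0), until the denominator exceeds 16:
  i=0: a_0=0, p_0 = 0*1 + 0 = 0, q_0 = 0*0 + 1 = 1.
  i=1: a_1=1, p_1 = 1*0 + 1 = 1, q_1 = 1*1 + 0 = 1.
  i=2: a_2=3, p_2 = 3*1 + 0 = 3, q_2 = 3*1 + 1 = 4.
  i=3: a_3=3, p_3 = 3*3 + 1 = 10, q_3 = 3*4 + 1 = 13.
  i=4: a_4=10, p_4 = 10*10 + 3 = 103, q_4 = 10*13 + 4 = 134.
q_4 = 134 > 16, so the last convergent with denominator <= 16 is p_3/q_3 = 10/13.
The closest fraction with denominator <= 16 is either p_3/q_3 or the intermediate fraction (k*p_3 + p_2)/(k*q_3 + q_2) with the largest k >= 1 whose denominator stays <= 16; these approach x as k grows, and every other convergent or intermediate fraction in range is farther away.
Largest k: floor((16 - q_2)/q_3) = floor((16 - 4)/13) = 0.
Since k = 0, no intermediate fraction beyond p_3/q_3 has denominator <= 16, so the convergent 10/13 is the closest (its error is |103*13 - 10*134|/(134*13) = 1/1742).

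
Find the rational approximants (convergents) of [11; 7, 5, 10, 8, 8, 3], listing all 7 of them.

11/1, 78/7, 401/36, 4088/367, 33105/2972, 268928/24143, 839889/75401

Using the convergent recurrence p_i = a_i*p_{i-1} + p_{i-2}, q_i = a_i*q_{i-1} + q_{i-2} with p_{-2}=0, p_{-1}=1, q_{-2}=1, q_{-1}=0:
  i=0: a_0=11, p_0 = 11*1 + 0 = 11, q_0 = 11*0 + 1 = 1.
  i=1: a_1=7, p_1 = 7*11 + 1 = 78, q_1 = 7*1 + 0 = 7.
  i=2: a_2=5, p_2 = 5*78 + 11 = 401, q_2 = 5*7 + 1 = 36.
  i=3: a_3=10, p_3 = 10*401 + 78 = 4088, q_3 = 10*36 + 7 = 367.
  i=4: a_4=8, p_4 = 8*4088 + 401 = 33105, q_4 = 8*367 + 36 = 2972.
  i=5: a_5=8, p_5 = 8*33105 + 4088 = 268928, q_5 = 8*2972 + 367 = 24143.
  i=6: a_6=3, p_6 = 3*268928 + 33105 = 839889, q_6 = 3*24143 + 2972 = 75401.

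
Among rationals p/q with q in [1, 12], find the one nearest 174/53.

23/7

Expand x = 174/53 as a continued fraction with the Euclidean algorithm:
  174 = 3*53 + 15, so a_0 = 3.
  53 = 3*15 + 8, so a_1 = 3.
  15 = 1*8 + 7, so a_2 = 1.
  8 = 1*7 + 1, so a_3 = 1.
  7 = 7*1 + 0, so a_4 = 7.
so x = [3; 3, 1, 1, 7].
Convergents (p_i = a_i*p_{i-1} + p_{i-2}, q_i = a_i*q_{i-1} + q_{i-2} with p_{-2}=0, p_{-1}=1, q_{-2}=1, q_{-1}=0), until the denominator exceeds 12:
  i=0: a_0=3, p_0 = 3*1 + 0 = 3, q_0 = 3*0 + 1 = 1.
  i=1: a_1=3, p_1 = 3*3 + 1 = 10, q_1 = 3*1 + 0 = 3.
  i=2: a_2=1, p_2 = 1*10 + 3 = 13, q_2 = 1*3 + 1 = 4.
  i=3: a_3=1, p_3 = 1*13 + 10 = 23, q_3 = 1*4 + 3 = 7.
  i=4: a_4=7, p_4 = 7*23 + 13 = 174, q_4 = 7*7 + 4 = 53.
q_4 = 53 > 12, so the last convergent with denominator <= 12 is p_3/q_3 = 23/7.
The closest fraction with denominator <= 12 is either p_3/q_3 or the intermediate fraction (k*p_3 + p_2)/(k*q_3 + q_2) with the largest k >= 1 whose denominator stays <= 12; these approach x as k grows, and every other convergent or intermediate fraction in range is farther away.
Largest k: floor((12 - q_2)/q_3) = floor((12 - 4)/7) = 1.
That gives (1*23 + 13)/(1*7 + 4) = 36/11.
Compare the errors: |x - 23/7| = |174*7 - 23*53|/(53*7) = 1/371, and |x - 36/11| = |174*11 - 36*53|/(53*11) = 6/583.
Cross-multiplying, 1*583 = 583 < 2226 = 6*371, so 1/371 is smaller: the convergent 23/7 is closer to x than 36/11.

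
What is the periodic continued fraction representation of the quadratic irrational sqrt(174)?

[13; (5, 4, 5, 26)]

Write x_i = (sqrt(174) + m_i)/d_i with (m_0, d_0) = (0, 1). a_0 = floor(sqrt(174)) = 13, since 13^2 = 169 <= 174 < 196 = 14^2.
Iterate m_{i+1} = d_i*a_i - m_i, d_{i+1} = (174 - m_{i+1}^2)/d_i, a_{i+1} = floor((a_0 + m_{i+1})/d_{i+1}):
  m_1 = 1*13 - 0 = 13, d_1 = (174 - 13^2)/1 = 5/1 = 5, a_1 = floor((13 + 13)/5) = 5.
  m_2 = 5*5 - 13 = 12, d_2 = (174 - 12^2)/5 = 30/5 = 6, a_2 = floor((13 + 12)/6) = 4.
  m_3 = 6*4 - 12 = 12, d_3 = (174 - 12^2)/6 = 30/6 = 5, a_3 = floor((13 + 12)/5) = 5.
  m_4 = 5*5 - 12 = 13, d_4 = (174 - 13^2)/5 = 5/5 = 1, a_4 = floor((13 + 13)/1) = 26.
  m_5 = 1*26 - 13 = 13, d_5 = (174 - 13^2)/1 = 5/1 = 5: (m_5, d_5) = (m_1, d_1) = (13, 5), so from here the quotients repeat a_1, ..., a_4; the period length is 4.
Hence the expansion of sqrt(174) is a_0 = 13 followed by the repeating block 5, 4, 5, 26 (period 4).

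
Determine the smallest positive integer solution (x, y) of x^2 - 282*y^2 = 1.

(x, y) = (2351, 140)

First expand sqrt(282) as a continued fraction. With x_i = (sqrt(282) + m_i)/d_i and (m_0, d_0) = (0, 1): a_0 = floor(sqrt(282)) = 16, since 16^2 = 256 <= 282 < 289 = 17^2.
Iterate m_{i+1} = d_i*a_i - m_i, d_{i+1} = (282 - m_{i+1}^2)/d_i, a_{i+1} = floor((a_0 + m_{i+1})/d_{i+1}):
  m_1 = 1*16 - 0 = 16, d_1 = (282 - 16^2)/1 = 26/1 = 26, a_1 = floor((16 + 16)/26) = 1.
  m_2 = 26*1 - 16 = 10, d_2 = (282 - 10^2)/26 = 182/26 = 7, a_2 = floor((16 + 10)/7) = 3.
  m_3 = 7*3 - 10 = 11, d_3 = (282 - 11^2)/7 = 161/7 = 23, a_3 = floor((16 + 11)/23) = 1.
  m_4 = 23*1 - 11 = 12, d_4 = (282 - 12^2)/23 = 138/23 = 6, a_4 = floor((16 + 12)/6) = 4.
  m_5 = 6*4 - 12 = 12, d_5 = (282 - 12^2)/6 = 138/6 = 23, a_5 = floor((16 + 12)/23) = 1.
  m_6 = 23*1 - 12 = 11, d_6 = (282 - 11^2)/23 = 161/23 = 7, a_6 = floor((16 + 11)/7) = 3.
  m_7 = 7*3 - 11 = 10, d_7 = (282 - 10^2)/7 = 182/7 = 26, a_7 = floor((16 + 10)/26) = 1.
  m_8 = 26*1 - 10 = 16, d_8 = (282 - 16^2)/26 = 26/26 = 1, a_8 = floor((16 + 16)/1) = 32.
  m_9 = 1*32 - 16 = 16, d_9 = (282 - 16^2)/1 = 26/1 = 26: (m_9, d_9) = (m_1, d_1) = (16, 26), so from here the quotients repeat a_1, ..., a_8; the period length is 8.
So sqrt(282) = [16; (1, 3, 1, 4, 1, 3, 1, 32)] with period length k = 8.
k is even, so the fundamental solution of x^2 - 282y^2 = 1 is (p_{k-1}, q_{k-1}) = (p_7, q_7); compute convergents through index 7.
Convergents (p_i = a_i*p_{i-1} + p_{i-2}, q_i = a_i*q_{i-1} + q_{i-2} with p_{-2}=0, p_{-1}=1, q_{-2}=1, q_{-1}=0):
  i=0: a_0=16, p_0 = 16*1 + 0 = 16, q_0 = 16*0 + 1 = 1.
  i=1: a_1=1, p_1 = 1*16 + 1 = 17, q_1 = 1*1 + 0 = 1.
  i=2: a_2=3, p_2 = 3*17 + 16 = 67, q_2 = 3*1 + 1 = 4.
  i=3: a_3=1, p_3 = 1*67 + 17 = 84, q_3 = 1*4 + 1 = 5.
  i=4: a_4=4, p_4 = 4*84 + 67 = 403, q_4 = 4*5 + 4 = 24.
  i=5: a_5=1, p_5 = 1*403 + 84 = 487, q_5 = 1*24 + 5 = 29.
  i=6: a_6=3, p_6 = 3*487 + 403 = 1864, q_6 = 3*29 + 24 = 111.
  i=7: a_7=1, p_7 = 1*1864 + 487 = 2351, q_7 = 1*111 + 29 = 140.
Check: 2351^2 - 282*140^2 = 5527201 - 5527200 = 1, so (x, y) = (2351, 140) solves the equation, and by the theorem it is the least positive solution.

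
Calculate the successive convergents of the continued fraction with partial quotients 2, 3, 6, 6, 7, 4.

2/1, 7/3, 44/19, 271/117, 1941/838, 8035/3469

Using the convergent recurrence p_i = a_i*p_{i-1} + p_{i-2}, q_i = a_i*q_{i-1} + q_{i-2} with p_{-2}=0, p_{-1}=1, q_{-2}=1, q_{-1}=0:
  i=0: a_0=2, p_0 = 2*1 + 0 = 2, q_0 = 2*0 + 1 = 1.
  i=1: a_1=3, p_1 = 3*2 + 1 = 7, q_1 = 3*1 + 0 = 3.
  i=2: a_2=6, p_2 = 6*7 + 2 = 44, q_2 = 6*3 + 1 = 19.
  i=3: a_3=6, p_3 = 6*44 + 7 = 271, q_3 = 6*19 + 3 = 117.
  i=4: a_4=7, p_4 = 7*271 + 44 = 1941, q_4 = 7*117 + 19 = 838.
  i=5: a_5=4, p_5 = 4*1941 + 271 = 8035, q_5 = 4*838 + 117 = 3469.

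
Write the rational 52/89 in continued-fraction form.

[0; 1, 1, 2, 2, 7]

Run the Euclidean algorithm on 52 and 89; the successive quotients are the partial quotients a_0, a_1, ... (each step inverts the fractional part left over by the previous one):
  52 = 0*89 + 52, so a_0 = 0.
  89 = 1*52 + 37, so a_1 = 1.
  52 = 1*37 + 15, so a_2 = 1.
  37 = 2*15 + 7, so a_3 = 2.
  15 = 2*7 + 1, so a_4 = 2.
  7 = 7*1 + 0, so a_5 = 7.
The remainder reaches 0 after 6 divisions, so the expansion has 6 partial quotients, read off in order.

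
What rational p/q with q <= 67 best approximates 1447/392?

Expand x = 1447/392 as a continued fraction with the Euclidean algorithm:
  1447 = 3*392 + 271, so a_0 = 3.
  392 = 1*271 + 121, so a_1 = 1.
  271 = 2*121 + 29, so a_2 = 2.
  121 = 4*29 + 5, so a_3 = 4.
  29 = 5*5 + 4, so a_4 = 5.
  5 = 1*4 + 1, so a_5 = 1.
  4 = 4*1 + 0, so a_6 = 4.
so x = [3; 1, 2, 4, 5, 1, 4].
Convergents (p_i = a_i*p_{i-1} + p_{i-2}, q_i = a_i*q_{i-1} + q_{i-2} with p_{-2}=0, p_{-1}=1, q_{-2}=1, q_{-1}=0), until the denominator exceeds 67:
  i=0: a_0=3, p_0 = 3*1 + 0 = 3, q_0 = 3*0 + 1 = 1.
  i=1: a_1=1, p_1 = 1*3 + 1 = 4, q_1 = 1*1 + 0 = 1.
  i=2: a_2=2, p_2 = 2*4 + 3 = 11, q_2 = 2*1 + 1 = 3.
  i=3: a_3=4, p_3 = 4*11 + 4 = 48, q_3 = 4*3 + 1 = 13.
  i=4: a_4=5, p_4 = 5*48 + 11 = 251, q_4 = 5*13 + 3 = 68.
q_4 = 68 > 67, so the last convergent with denominator <= 67 is p_3/q_3 = 48/13.
The closest fraction with denominator <= 67 is either p_3/q_3 or the intermediate fraction (k*p_3 + p_2)/(k*q_3 + q_2) with the largest k >= 1 whose denominator stays <= 67; these approach x as k grows, and every other convergent or intermediate fraction in range is farther away.
Largest k: floor((67 - q_2)/q_3) = floor((67 - 3)/13) = 4.
That gives (4*48 + 11)/(4*13 + 3) = 203/55.
Compare the errors: |x - 48/13| = |1447*13 - 48*392|/(392*13) = 5/5096, and |x - 203/55| = |1447*55 - 203*392|/(392*55) = 9/21560.
Cross-multiplying, 9*5096 = 45864 < 107800 = 5*21560, so 9/21560 is smaller: the intermediate fraction 203/55 is closer to x than 48/13.

203/55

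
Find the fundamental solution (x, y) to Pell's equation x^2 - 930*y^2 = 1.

(x, y) = (61, 2)

First expand sqrt(930) as a continued fraction. With x_i = (sqrt(930) + m_i)/d_i and (m_0, d_0) = (0, 1): a_0 = floor(sqrt(930)) = 30, since 30^2 = 900 <= 930 < 961 = 31^2.
Iterate m_{i+1} = d_i*a_i - m_i, d_{i+1} = (930 - m_{i+1}^2)/d_i, a_{i+1} = floor((a_0 + m_{i+1})/d_{i+1}):
  m_1 = 1*30 - 0 = 30, d_1 = (930 - 30^2)/1 = 30/1 = 30, a_1 = floor((30 + 30)/30) = 2.
  m_2 = 30*2 - 30 = 30, d_2 = (930 - 30^2)/30 = 30/30 = 1, a_2 = floor((30 + 30)/1) = 60.
  m_3 = 1*60 - 30 = 30, d_3 = (930 - 30^2)/1 = 30/1 = 30: (m_3, d_3) = (m_1, d_1) = (30, 30), so from here the quotients repeat a_1, a_2; the period length is 2.
So sqrt(930) = [30; (2, 60)] with period length k = 2.
k is even, so the fundamental solution of x^2 - 930y^2 = 1 is (p_{k-1}, q_{k-1}) = (p_1, q_1); compute convergents through index 1.
Convergents (p_i = a_i*p_{i-1} + p_{i-2}, q_i = a_i*q_{i-1} + q_{i-2} with p_{-2}=0, p_{-1}=1, q_{-2}=1, q_{-1}=0):
  i=0: a_0=30, p_0 = 30*1 + 0 = 30, q_0 = 30*0 + 1 = 1.
  i=1: a_1=2, p_1 = 2*30 + 1 = 61, q_1 = 2*1 + 0 = 2.
Check: 61^2 - 930*2^2 = 3721 - 3720 = 1, so (x, y) = (61, 2) solves the equation, and by the theorem it is the least positive solution.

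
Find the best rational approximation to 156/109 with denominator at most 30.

43/30

Expand x = 156/109 as a continued fraction with the Euclidean algorithm:
  156 = 1*109 + 47, so a_0 = 1.
  109 = 2*47 + 15, so a_1 = 2.
  47 = 3*15 + 2, so a_2 = 3.
  15 = 7*2 + 1, so a_3 = 7.
  2 = 2*1 + 0, so a_4 = 2.
so x = [1; 2, 3, 7, 2].
Convergents (p_i = a_i*p_{i-1} + p_{i-2}, q_i = a_i*q_{i-1} + q_{i-2} with p_{-2}=0, p_{-1}=1, q_{-2}=1, q_{-1}=0), until the denominator exceeds 30:
  i=0: a_0=1, p_0 = 1*1 + 0 = 1, q_0 = 1*0 + 1 = 1.
  i=1: a_1=2, p_1 = 2*1 + 1 = 3, q_1 = 2*1 + 0 = 2.
  i=2: a_2=3, p_2 = 3*3 + 1 = 10, q_2 = 3*2 + 1 = 7.
  i=3: a_3=7, p_3 = 7*10 + 3 = 73, q_3 = 7*7 + 2 = 51.
q_3 = 51 > 30, so the last convergent with denominator <= 30 is p_2/q_2 = 10/7.
The closest fraction with denominator <= 30 is either p_2/q_2 or the intermediate fraction (k*p_2 + p_1)/(k*q_2 + q_1) with the largest k >= 1 whose denominator stays <= 30; these approach x as k grows, and every other convergent or intermediate fraction in range is farther away.
Largest k: floor((30 - q_1)/q_2) = floor((30 - 2)/7) = 4.
That gives (4*10 + 3)/(4*7 + 2) = 43/30.
Compare the errors: |x - 10/7| = |156*7 - 10*109|/(109*7) = 2/763, and |x - 43/30| = |156*30 - 43*109|/(109*30) = 7/3270.
Cross-multiplying, 7*763 = 5341 < 6540 = 2*3270, so 7/3270 is smaller: the intermediate fraction 43/30 is closer to x than 10/7.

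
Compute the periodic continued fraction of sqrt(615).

[24; (1, 3, 1, 48)]

Write x_i = (sqrt(615) + m_i)/d_i with (m_0, d_0) = (0, 1). a_0 = floor(sqrt(615)) = 24, since 24^2 = 576 <= 615 < 625 = 25^2.
Iterate m_{i+1} = d_i*a_i - m_i, d_{i+1} = (615 - m_{i+1}^2)/d_i, a_{i+1} = floor((a_0 + m_{i+1})/d_{i+1}):
  m_1 = 1*24 - 0 = 24, d_1 = (615 - 24^2)/1 = 39/1 = 39, a_1 = floor((24 + 24)/39) = 1.
  m_2 = 39*1 - 24 = 15, d_2 = (615 - 15^2)/39 = 390/39 = 10, a_2 = floor((24 + 15)/10) = 3.
  m_3 = 10*3 - 15 = 15, d_3 = (615 - 15^2)/10 = 390/10 = 39, a_3 = floor((24 + 15)/39) = 1.
  m_4 = 39*1 - 15 = 24, d_4 = (615 - 24^2)/39 = 39/39 = 1, a_4 = floor((24 + 24)/1) = 48.
  m_5 = 1*48 - 24 = 24, d_5 = (615 - 24^2)/1 = 39/1 = 39: (m_5, d_5) = (m_1, d_1) = (24, 39), so from here the quotients repeat a_1, ..., a_4; the period length is 4.
Hence the expansion of sqrt(615) is a_0 = 24 followed by the repeating block 1, 3, 1, 48 (period 4).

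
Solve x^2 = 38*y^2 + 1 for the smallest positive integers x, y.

First expand sqrt(38) as a continued fraction. With x_i = (sqrt(38) + m_i)/d_i and (m_0, d_0) = (0, 1): a_0 = floor(sqrt(38)) = 6, since 6^2 = 36 <= 38 < 49 = 7^2.
Iterate m_{i+1} = d_i*a_i - m_i, d_{i+1} = (38 - m_{i+1}^2)/d_i, a_{i+1} = floor((a_0 + m_{i+1})/d_{i+1}):
  m_1 = 1*6 - 0 = 6, d_1 = (38 - 6^2)/1 = 2/1 = 2, a_1 = floor((6 + 6)/2) = 6.
  m_2 = 2*6 - 6 = 6, d_2 = (38 - 6^2)/2 = 2/2 = 1, a_2 = floor((6 + 6)/1) = 12.
  m_3 = 1*12 - 6 = 6, d_3 = (38 - 6^2)/1 = 2/1 = 2: (m_3, d_3) = (m_1, d_1) = (6, 2), so from here the quotients repeat a_1, a_2; the period length is 2.
So sqrt(38) = [6; (6, 12)] with period length k = 2.
k is even, so the fundamental solution of x^2 - 38y^2 = 1 is (p_{k-1}, q_{k-1}) = (p_1, q_1); compute convergents through index 1.
Convergents (p_i = a_i*p_{i-1} + p_{i-2}, q_i = a_i*q_{i-1} + q_{i-2} with p_{-2}=0, p_{-1}=1, q_{-2}=1, q_{-1}=0):
  i=0: a_0=6, p_0 = 6*1 + 0 = 6, q_0 = 6*0 + 1 = 1.
  i=1: a_1=6, p_1 = 6*6 + 1 = 37, q_1 = 6*1 + 0 = 6.
Check: 37^2 - 38*6^2 = 1369 - 1368 = 1, so (x, y) = (37, 6) solves the equation, and by the theorem it is the least positive solution.

(x, y) = (37, 6)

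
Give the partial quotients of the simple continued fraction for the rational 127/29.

[4; 2, 1, 1, 1, 3]

Run the Euclidean algorithm on 127 and 29; the successive quotients are the partial quotients a_0, a_1, ... (each step inverts the fractional part left over by the previous one):
  127 = 4*29 + 11, so a_0 = 4.
  29 = 2*11 + 7, so a_1 = 2.
  11 = 1*7 + 4, so a_2 = 1.
  7 = 1*4 + 3, so a_3 = 1.
  4 = 1*3 + 1, so a_4 = 1.
  3 = 3*1 + 0, so a_5 = 3.
The remainder reaches 0 after 6 divisions, so the expansion has 6 partial quotients, read off in order.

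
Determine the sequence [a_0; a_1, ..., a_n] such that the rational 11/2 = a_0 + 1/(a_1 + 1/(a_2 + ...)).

Run the Euclidean algorithm on 11 and 2; the successive quotients are the partial quotients a_0, a_1, ... (each step inverts the fractional part left over by the previous one):
  11 = 5*2 + 1, so a_0 = 5.
  2 = 2*1 + 0, so a_1 = 2.
The remainder reaches 0 after 2 divisions, so the expansion has 2 partial quotients, read off in order.

[5; 2]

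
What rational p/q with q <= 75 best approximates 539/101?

395/74

Expand x = 539/101 as a continued fraction with the Euclidean algorithm:
  539 = 5*101 + 34, so a_0 = 5.
  101 = 2*34 + 33, so a_1 = 2.
  34 = 1*33 + 1, so a_2 = 1.
  33 = 33*1 + 0, so a_3 = 33.
so x = [5; 2, 1, 33].
Convergents (p_i = a_i*p_{i-1} + p_{i-2}, q_i = a_i*q_{i-1} + q_{i-2} with p_{-2}=0, p_{-1}=1, q_{-2}=1, q_{-1}=0), until the denominator exceeds 75:
  i=0: a_0=5, p_0 = 5*1 + 0 = 5, q_0 = 5*0 + 1 = 1.
  i=1: a_1=2, p_1 = 2*5 + 1 = 11, q_1 = 2*1 + 0 = 2.
  i=2: a_2=1, p_2 = 1*11 + 5 = 16, q_2 = 1*2 + 1 = 3.
  i=3: a_3=33, p_3 = 33*16 + 11 = 539, q_3 = 33*3 + 2 = 101.
q_3 = 101 > 75, so the last convergent with denominator <= 75 is p_2/q_2 = 16/3.
The closest fraction with denominator <= 75 is either p_2/q_2 or the intermediate fraction (k*p_2 + p_1)/(k*q_2 + q_1) with the largest k >= 1 whose denominator stays <= 75; these approach x as k grows, and every other convergent or intermediate fraction in range is farther away.
Largest k: floor((75 - q_1)/q_2) = floor((75 - 2)/3) = 24.
That gives (24*16 + 11)/(24*3 + 2) = 395/74.
Compare the errors: |x - 16/3| = |539*3 - 16*101|/(101*3) = 1/303, and |x - 395/74| = |539*74 - 395*101|/(101*74) = 9/7474.
Cross-multiplying, 9*303 = 2727 < 7474 = 1*7474, so 9/7474 is smaller: the intermediate fraction 395/74 is closer to x than 16/3.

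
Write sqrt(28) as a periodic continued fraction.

[5; (3, 2, 3, 10)]

Write x_i = (sqrt(28) + m_i)/d_i with (m_0, d_0) = (0, 1). a_0 = floor(sqrt(28)) = 5, since 5^2 = 25 <= 28 < 36 = 6^2.
Iterate m_{i+1} = d_i*a_i - m_i, d_{i+1} = (28 - m_{i+1}^2)/d_i, a_{i+1} = floor((a_0 + m_{i+1})/d_{i+1}):
  m_1 = 1*5 - 0 = 5, d_1 = (28 - 5^2)/1 = 3/1 = 3, a_1 = floor((5 + 5)/3) = 3.
  m_2 = 3*3 - 5 = 4, d_2 = (28 - 4^2)/3 = 12/3 = 4, a_2 = floor((5 + 4)/4) = 2.
  m_3 = 4*2 - 4 = 4, d_3 = (28 - 4^2)/4 = 12/4 = 3, a_3 = floor((5 + 4)/3) = 3.
  m_4 = 3*3 - 4 = 5, d_4 = (28 - 5^2)/3 = 3/3 = 1, a_4 = floor((5 + 5)/1) = 10.
  m_5 = 1*10 - 5 = 5, d_5 = (28 - 5^2)/1 = 3/1 = 3: (m_5, d_5) = (m_1, d_1) = (5, 3), so from here the quotients repeat a_1, ..., a_4; the period length is 4.
Hence the expansion of sqrt(28) is a_0 = 5 followed by the repeating block 3, 2, 3, 10 (period 4).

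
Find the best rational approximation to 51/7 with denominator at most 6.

Expand x = 51/7 as a continued fraction with the Euclidean algorithm:
  51 = 7*7 + 2, so a_0 = 7.
  7 = 3*2 + 1, so a_1 = 3.
  2 = 2*1 + 0, so a_2 = 2.
so x = [7; 3, 2].
Convergents (p_i = a_i*p_{i-1} + p_{i-2}, q_i = a_i*q_{i-1} + q_{i-2} with p_{-2}=0, p_{-1}=1, q_{-2}=1, q_{-1}=0), until the denominator exceeds 6:
  i=0: a_0=7, p_0 = 7*1 + 0 = 7, q_0 = 7*0 + 1 = 1.
  i=1: a_1=3, p_1 = 3*7 + 1 = 22, q_1 = 3*1 + 0 = 3.
  i=2: a_2=2, p_2 = 2*22 + 7 = 51, q_2 = 2*3 + 1 = 7.
q_2 = 7 > 6, so the last convergent with denominator <= 6 is p_1/q_1 = 22/3.
The closest fraction with denominator <= 6 is either p_1/q_1 or the intermediate fraction (k*p_1 + p_0)/(k*q_1 + q_0) with the largest k >= 1 whose denominator stays <= 6; these approach x as k grows, and every other convergent or intermediate fraction in range is farther away.
Largest k: floor((6 - q_0)/q_1) = floor((6 - 1)/3) = 1.
That gives (1*22 + 7)/(1*3 + 1) = 29/4.
Compare the errors: |x - 22/3| = |51*3 - 22*7|/(7*3) = 1/21, and |x - 29/4| = |51*4 - 29*7|/(7*4) = 1/28.
Cross-multiplying, 1*21 = 21 < 28 = 1*28, so 1/28 is smaller: the intermediate fraction 29/4 is closer to x than 22/3.

29/4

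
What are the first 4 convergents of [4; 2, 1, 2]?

4/1, 9/2, 13/3, 35/8

Using the convergent recurrence p_i = a_i*p_{i-1} + p_{i-2}, q_i = a_i*q_{i-1} + q_{i-2} with p_{-2}=0, p_{-1}=1, q_{-2}=1, q_{-1}=0:
  i=0: a_0=4, p_0 = 4*1 + 0 = 4, q_0 = 4*0 + 1 = 1.
  i=1: a_1=2, p_1 = 2*4 + 1 = 9, q_1 = 2*1 + 0 = 2.
  i=2: a_2=1, p_2 = 1*9 + 4 = 13, q_2 = 1*2 + 1 = 3.
  i=3: a_3=2, p_3 = 2*13 + 9 = 35, q_3 = 2*3 + 2 = 8.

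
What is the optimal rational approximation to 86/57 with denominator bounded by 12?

Expand x = 86/57 as a continued fraction with the Euclidean algorithm:
  86 = 1*57 + 29, so a_0 = 1.
  57 = 1*29 + 28, so a_1 = 1.
  29 = 1*28 + 1, so a_2 = 1.
  28 = 28*1 + 0, so a_3 = 28.
so x = [1; 1, 1, 28].
Convergents (p_i = a_i*p_{i-1} + p_{i-2}, q_i = a_i*q_{i-1} + q_{i-2} with p_{-2}=0, p_{-1}=1, q_{-2}=1, q_{-1}=0), until the denominator exceeds 12:
  i=0: a_0=1, p_0 = 1*1 + 0 = 1, q_0 = 1*0 + 1 = 1.
  i=1: a_1=1, p_1 = 1*1 + 1 = 2, q_1 = 1*1 + 0 = 1.
  i=2: a_2=1, p_2 = 1*2 + 1 = 3, q_2 = 1*1 + 1 = 2.
  i=3: a_3=28, p_3 = 28*3 + 2 = 86, q_3 = 28*2 + 1 = 57.
q_3 = 57 > 12, so the last convergent with denominator <= 12 is p_2/q_2 = 3/2.
The closest fraction with denominator <= 12 is either p_2/q_2 or the intermediate fraction (k*p_2 + p_1)/(k*q_2 + q_1) with the largest k >= 1 whose denominator stays <= 12; these approach x as k grows, and every other convergent or intermediate fraction in range is farther away.
Largest k: floor((12 - q_1)/q_2) = floor((12 - 1)/2) = 5.
That gives (5*3 + 2)/(5*2 + 1) = 17/11.
Compare the errors: |x - 3/2| = |86*2 - 3*57|/(57*2) = 1/114, and |x - 17/11| = |86*11 - 17*57|/(57*11) = 23/627.
Cross-multiplying, 1*627 = 627 < 2622 = 23*114, so 1/114 is smaller: the convergent 3/2 is closer to x than 17/11.

3/2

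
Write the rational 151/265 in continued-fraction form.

[0; 1, 1, 3, 12, 3]

Run the Euclidean algorithm on 151 and 265; the successive quotients are the partial quotients a_0, a_1, ... (each step inverts the fractional part left over by the previous one):
  151 = 0*265 + 151, so a_0 = 0.
  265 = 1*151 + 114, so a_1 = 1.
  151 = 1*114 + 37, so a_2 = 1.
  114 = 3*37 + 3, so a_3 = 3.
  37 = 12*3 + 1, so a_4 = 12.
  3 = 3*1 + 0, so a_5 = 3.
The remainder reaches 0 after 6 divisions, so the expansion has 6 partial quotients, read off in order.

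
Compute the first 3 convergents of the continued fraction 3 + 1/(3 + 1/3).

3/1, 10/3, 33/10

Using the convergent recurrence p_i = a_i*p_{i-1} + p_{i-2}, q_i = a_i*q_{i-1} + q_{i-2} with p_{-2}=0, p_{-1}=1, q_{-2}=1, q_{-1}=0:
  i=0: a_0=3, p_0 = 3*1 + 0 = 3, q_0 = 3*0 + 1 = 1.
  i=1: a_1=3, p_1 = 3*3 + 1 = 10, q_1 = 3*1 + 0 = 3.
  i=2: a_2=3, p_2 = 3*10 + 3 = 33, q_2 = 3*3 + 1 = 10.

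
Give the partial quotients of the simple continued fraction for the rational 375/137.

Run the Euclidean algorithm on 375 and 137; the successive quotients are the partial quotients a_0, a_1, ... (each step inverts the fractional part left over by the previous one):
  375 = 2*137 + 101, so a_0 = 2.
  137 = 1*101 + 36, so a_1 = 1.
  101 = 2*36 + 29, so a_2 = 2.
  36 = 1*29 + 7, so a_3 = 1.
  29 = 4*7 + 1, so a_4 = 4.
  7 = 7*1 + 0, so a_5 = 7.
The remainder reaches 0 after 6 divisions, so the expansion has 6 partial quotients, read off in order.

[2; 1, 2, 1, 4, 7]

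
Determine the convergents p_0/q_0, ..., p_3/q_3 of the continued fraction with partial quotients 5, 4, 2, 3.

5/1, 21/4, 47/9, 162/31

Using the convergent recurrence p_i = a_i*p_{i-1} + p_{i-2}, q_i = a_i*q_{i-1} + q_{i-2} with p_{-2}=0, p_{-1}=1, q_{-2}=1, q_{-1}=0:
  i=0: a_0=5, p_0 = 5*1 + 0 = 5, q_0 = 5*0 + 1 = 1.
  i=1: a_1=4, p_1 = 4*5 + 1 = 21, q_1 = 4*1 + 0 = 4.
  i=2: a_2=2, p_2 = 2*21 + 5 = 47, q_2 = 2*4 + 1 = 9.
  i=3: a_3=3, p_3 = 3*47 + 21 = 162, q_3 = 3*9 + 4 = 31.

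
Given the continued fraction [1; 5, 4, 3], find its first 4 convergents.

1/1, 6/5, 25/21, 81/68

Using the convergent recurrence p_i = a_i*p_{i-1} + p_{i-2}, q_i = a_i*q_{i-1} + q_{i-2} with p_{-2}=0, p_{-1}=1, q_{-2}=1, q_{-1}=0:
  i=0: a_0=1, p_0 = 1*1 + 0 = 1, q_0 = 1*0 + 1 = 1.
  i=1: a_1=5, p_1 = 5*1 + 1 = 6, q_1 = 5*1 + 0 = 5.
  i=2: a_2=4, p_2 = 4*6 + 1 = 25, q_2 = 4*5 + 1 = 21.
  i=3: a_3=3, p_3 = 3*25 + 6 = 81, q_3 = 3*21 + 5 = 68.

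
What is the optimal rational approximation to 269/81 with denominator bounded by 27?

Expand x = 269/81 as a continued fraction with the Euclidean algorithm:
  269 = 3*81 + 26, so a_0 = 3.
  81 = 3*26 + 3, so a_1 = 3.
  26 = 8*3 + 2, so a_2 = 8.
  3 = 1*2 + 1, so a_3 = 1.
  2 = 2*1 + 0, so a_4 = 2.
so x = [3; 3, 8, 1, 2].
Convergents (p_i = a_i*p_{i-1} + p_{i-2}, q_i = a_i*q_{i-1} + q_{i-2} with p_{-2}=0, p_{-1}=1, q_{-2}=1, q_{-1}=0), until the denominator exceeds 27:
  i=0: a_0=3, p_0 = 3*1 + 0 = 3, q_0 = 3*0 + 1 = 1.
  i=1: a_1=3, p_1 = 3*3 + 1 = 10, q_1 = 3*1 + 0 = 3.
  i=2: a_2=8, p_2 = 8*10 + 3 = 83, q_2 = 8*3 + 1 = 25.
  i=3: a_3=1, p_3 = 1*83 + 10 = 93, q_3 = 1*25 + 3 = 28.
q_3 = 28 > 27, so the last convergent with denominator <= 27 is p_2/q_2 = 83/25.
The closest fraction with denominator <= 27 is either p_2/q_2 or the intermediate fraction (k*p_2 + p_1)/(k*q_2 + q_1) with the largest k >= 1 whose denominator stays <= 27; these approach x as k grows, and every other convergent or intermediate fraction in range is farther away.
Largest k: floor((27 - q_1)/q_2) = floor((27 - 3)/25) = 0.
Since k = 0, no intermediate fraction beyond p_2/q_2 has denominator <= 27, so the convergent 83/25 is the closest (its error is |269*25 - 83*81|/(81*25) = 2/2025).

83/25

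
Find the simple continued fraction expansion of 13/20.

[0; 1, 1, 1, 6]

Run the Euclidean algorithm on 13 and 20; the successive quotients are the partial quotients a_0, a_1, ... (each step inverts the fractional part left over by the previous one):
  13 = 0*20 + 13, so a_0 = 0.
  20 = 1*13 + 7, so a_1 = 1.
  13 = 1*7 + 6, so a_2 = 1.
  7 = 1*6 + 1, so a_3 = 1.
  6 = 6*1 + 0, so a_4 = 6.
The remainder reaches 0 after 5 divisions, so the expansion has 5 partial quotients, read off in order.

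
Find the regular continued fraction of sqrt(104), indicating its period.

Write x_i = (sqrt(104) + m_i)/d_i with (m_0, d_0) = (0, 1). a_0 = floor(sqrt(104)) = 10, since 10^2 = 100 <= 104 < 121 = 11^2.
Iterate m_{i+1} = d_i*a_i - m_i, d_{i+1} = (104 - m_{i+1}^2)/d_i, a_{i+1} = floor((a_0 + m_{i+1})/d_{i+1}):
  m_1 = 1*10 - 0 = 10, d_1 = (104 - 10^2)/1 = 4/1 = 4, a_1 = floor((10 + 10)/4) = 5.
  m_2 = 4*5 - 10 = 10, d_2 = (104 - 10^2)/4 = 4/4 = 1, a_2 = floor((10 + 10)/1) = 20.
  m_3 = 1*20 - 10 = 10, d_3 = (104 - 10^2)/1 = 4/1 = 4: (m_3, d_3) = (m_1, d_1) = (10, 4), so from here the quotients repeat a_1, a_2; the period length is 2.
Hence the expansion of sqrt(104) is a_0 = 10 followed by the repeating block 5, 20 (period 2).

[10; (5, 20)]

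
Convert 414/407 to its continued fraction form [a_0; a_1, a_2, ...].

[1; 58, 7]

Run the Euclidean algorithm on 414 and 407; the successive quotients are the partial quotients a_0, a_1, ... (each step inverts the fractional part left over by the previous one):
  414 = 1*407 + 7, so a_0 = 1.
  407 = 58*7 + 1, so a_1 = 58.
  7 = 7*1 + 0, so a_2 = 7.
The remainder reaches 0 after 3 divisions, so the expansion has 3 partial quotients, read off in order.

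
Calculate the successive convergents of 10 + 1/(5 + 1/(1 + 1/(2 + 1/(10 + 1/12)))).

10/1, 51/5, 61/6, 173/17, 1791/176, 21665/2129

Using the convergent recurrence p_i = a_i*p_{i-1} + p_{i-2}, q_i = a_i*q_{i-1} + q_{i-2} with p_{-2}=0, p_{-1}=1, q_{-2}=1, q_{-1}=0:
  i=0: a_0=10, p_0 = 10*1 + 0 = 10, q_0 = 10*0 + 1 = 1.
  i=1: a_1=5, p_1 = 5*10 + 1 = 51, q_1 = 5*1 + 0 = 5.
  i=2: a_2=1, p_2 = 1*51 + 10 = 61, q_2 = 1*5 + 1 = 6.
  i=3: a_3=2, p_3 = 2*61 + 51 = 173, q_3 = 2*6 + 5 = 17.
  i=4: a_4=10, p_4 = 10*173 + 61 = 1791, q_4 = 10*17 + 6 = 176.
  i=5: a_5=12, p_5 = 12*1791 + 173 = 21665, q_5 = 12*176 + 17 = 2129.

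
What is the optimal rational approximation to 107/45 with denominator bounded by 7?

Expand x = 107/45 as a continued fraction with the Euclidean algorithm:
  107 = 2*45 + 17, so a_0 = 2.
  45 = 2*17 + 11, so a_1 = 2.
  17 = 1*11 + 6, so a_2 = 1.
  11 = 1*6 + 5, so a_3 = 1.
  6 = 1*5 + 1, so a_4 = 1.
  5 = 5*1 + 0, so a_5 = 5.
so x = [2; 2, 1, 1, 1, 5].
Convergents (p_i = a_i*p_{i-1} + p_{i-2}, q_i = a_i*q_{i-1} + q_{i-2} with p_{-2}=0, p_{-1}=1, q_{-2}=1, q_{-1}=0), until the denominator exceeds 7:
  i=0: a_0=2, p_0 = 2*1 + 0 = 2, q_0 = 2*0 + 1 = 1.
  i=1: a_1=2, p_1 = 2*2 + 1 = 5, q_1 = 2*1 + 0 = 2.
  i=2: a_2=1, p_2 = 1*5 + 2 = 7, q_2 = 1*2 + 1 = 3.
  i=3: a_3=1, p_3 = 1*7 + 5 = 12, q_3 = 1*3 + 2 = 5.
  i=4: a_4=1, p_4 = 1*12 + 7 = 19, q_4 = 1*5 + 3 = 8.
q_4 = 8 > 7, so the last convergent with denominator <= 7 is p_3/q_3 = 12/5.
The closest fraction with denominator <= 7 is either p_3/q_3 or the intermediate fraction (k*p_3 + p_2)/(k*q_3 + q_2) with the largest k >= 1 whose denominator stays <= 7; these approach x as k grows, and every other convergent or intermediate fraction in range is farther away.
Largest k: floor((7 - q_2)/q_3) = floor((7 - 3)/5) = 0.
Since k = 0, no intermediate fraction beyond p_3/q_3 has denominator <= 7, so the convergent 12/5 is the closest (its error is |107*5 - 12*45|/(45*5) = 5/225).

12/5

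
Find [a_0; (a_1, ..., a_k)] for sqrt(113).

Write x_i = (sqrt(113) + m_i)/d_i with (m_0, d_0) = (0, 1). a_0 = floor(sqrt(113)) = 10, since 10^2 = 100 <= 113 < 121 = 11^2.
Iterate m_{i+1} = d_i*a_i - m_i, d_{i+1} = (113 - m_{i+1}^2)/d_i, a_{i+1} = floor((a_0 + m_{i+1})/d_{i+1}):
  m_1 = 1*10 - 0 = 10, d_1 = (113 - 10^2)/1 = 13/1 = 13, a_1 = floor((10 + 10)/13) = 1.
  m_2 = 13*1 - 10 = 3, d_2 = (113 - 3^2)/13 = 104/13 = 8, a_2 = floor((10 + 3)/8) = 1.
  m_3 = 8*1 - 3 = 5, d_3 = (113 - 5^2)/8 = 88/8 = 11, a_3 = floor((10 + 5)/11) = 1.
  m_4 = 11*1 - 5 = 6, d_4 = (113 - 6^2)/11 = 77/11 = 7, a_4 = floor((10 + 6)/7) = 2.
  m_5 = 7*2 - 6 = 8, d_5 = (113 - 8^2)/7 = 49/7 = 7, a_5 = floor((10 + 8)/7) = 2.
  m_6 = 7*2 - 8 = 6, d_6 = (113 - 6^2)/7 = 77/7 = 11, a_6 = floor((10 + 6)/11) = 1.
  m_7 = 11*1 - 6 = 5, d_7 = (113 - 5^2)/11 = 88/11 = 8, a_7 = floor((10 + 5)/8) = 1.
  m_8 = 8*1 - 5 = 3, d_8 = (113 - 3^2)/8 = 104/8 = 13, a_8 = floor((10 + 3)/13) = 1.
  m_9 = 13*1 - 3 = 10, d_9 = (113 - 10^2)/13 = 13/13 = 1, a_9 = floor((10 + 10)/1) = 20.
  m_10 = 1*20 - 10 = 10, d_10 = (113 - 10^2)/1 = 13/1 = 13: (m_10, d_10) = (m_1, d_1) = (10, 13), so from here the quotients repeat a_1, ..., a_9; the period length is 9.
Hence the expansion of sqrt(113) is a_0 = 10 followed by the repeating block 1, 1, 1, 2, 2, 1, 1, 1, 20 (period 9).

[10; (1, 1, 1, 2, 2, 1, 1, 1, 20)]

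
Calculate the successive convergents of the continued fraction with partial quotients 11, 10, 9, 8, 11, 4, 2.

Using the convergent recurrence p_i = a_i*p_{i-1} + p_{i-2}, q_i = a_i*q_{i-1} + q_{i-2} with p_{-2}=0, p_{-1}=1, q_{-2}=1, q_{-1}=0:
  i=0: a_0=11, p_0 = 11*1 + 0 = 11, q_0 = 11*0 + 1 = 1.
  i=1: a_1=10, p_1 = 10*11 + 1 = 111, q_1 = 10*1 + 0 = 10.
  i=2: a_2=9, p_2 = 9*111 + 11 = 1010, q_2 = 9*10 + 1 = 91.
  i=3: a_3=8, p_3 = 8*1010 + 111 = 8191, q_3 = 8*91 + 10 = 738.
  i=4: a_4=11, p_4 = 11*8191 + 1010 = 91111, q_4 = 11*738 + 91 = 8209.
  i=5: a_5=4, p_5 = 4*91111 + 8191 = 372635, q_5 = 4*8209 + 738 = 33574.
  i=6: a_6=2, p_6 = 2*372635 + 91111 = 836381, q_6 = 2*33574 + 8209 = 75357.

11/1, 111/10, 1010/91, 8191/738, 91111/8209, 372635/33574, 836381/75357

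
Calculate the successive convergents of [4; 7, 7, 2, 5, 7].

Using the convergent recurrence p_i = a_i*p_{i-1} + p_{i-2}, q_i = a_i*q_{i-1} + q_{i-2} with p_{-2}=0, p_{-1}=1, q_{-2}=1, q_{-1}=0:
  i=0: a_0=4, p_0 = 4*1 + 0 = 4, q_0 = 4*0 + 1 = 1.
  i=1: a_1=7, p_1 = 7*4 + 1 = 29, q_1 = 7*1 + 0 = 7.
  i=2: a_2=7, p_2 = 7*29 + 4 = 207, q_2 = 7*7 + 1 = 50.
  i=3: a_3=2, p_3 = 2*207 + 29 = 443, q_3 = 2*50 + 7 = 107.
  i=4: a_4=5, p_4 = 5*443 + 207 = 2422, q_4 = 5*107 + 50 = 585.
  i=5: a_5=7, p_5 = 7*2422 + 443 = 17397, q_5 = 7*585 + 107 = 4202.

4/1, 29/7, 207/50, 443/107, 2422/585, 17397/4202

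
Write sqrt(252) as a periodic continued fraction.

Write x_i = (sqrt(252) + m_i)/d_i with (m_0, d_0) = (0, 1). a_0 = floor(sqrt(252)) = 15, since 15^2 = 225 <= 252 < 256 = 16^2.
Iterate m_{i+1} = d_i*a_i - m_i, d_{i+1} = (252 - m_{i+1}^2)/d_i, a_{i+1} = floor((a_0 + m_{i+1})/d_{i+1}):
  m_1 = 1*15 - 0 = 15, d_1 = (252 - 15^2)/1 = 27/1 = 27, a_1 = floor((15 + 15)/27) = 1.
  m_2 = 27*1 - 15 = 12, d_2 = (252 - 12^2)/27 = 108/27 = 4, a_2 = floor((15 + 12)/4) = 6.
  m_3 = 4*6 - 12 = 12, d_3 = (252 - 12^2)/4 = 108/4 = 27, a_3 = floor((15 + 12)/27) = 1.
  m_4 = 27*1 - 12 = 15, d_4 = (252 - 15^2)/27 = 27/27 = 1, a_4 = floor((15 + 15)/1) = 30.
  m_5 = 1*30 - 15 = 15, d_5 = (252 - 15^2)/1 = 27/1 = 27: (m_5, d_5) = (m_1, d_1) = (15, 27), so from here the quotients repeat a_1, ..., a_4; the period length is 4.
Hence the expansion of sqrt(252) is a_0 = 15 followed by the repeating block 1, 6, 1, 30 (period 4).

[15; (1, 6, 1, 30)]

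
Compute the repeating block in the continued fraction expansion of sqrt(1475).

Write x_i = (sqrt(1475) + m_i)/d_i with (m_0, d_0) = (0, 1). a_0 = floor(sqrt(1475)) = 38, since 38^2 = 1444 <= 1475 < 1521 = 39^2.
Iterate m_{i+1} = d_i*a_i - m_i, d_{i+1} = (1475 - m_{i+1}^2)/d_i, a_{i+1} = floor((a_0 + m_{i+1})/d_{i+1}):
  m_1 = 1*38 - 0 = 38, d_1 = (1475 - 38^2)/1 = 31/1 = 31, a_1 = floor((38 + 38)/31) = 2.
  m_2 = 31*2 - 38 = 24, d_2 = (1475 - 24^2)/31 = 899/31 = 29, a_2 = floor((38 + 24)/29) = 2.
  m_3 = 29*2 - 24 = 34, d_3 = (1475 - 34^2)/29 = 319/29 = 11, a_3 = floor((38 + 34)/11) = 6.
  m_4 = 11*6 - 34 = 32, d_4 = (1475 - 32^2)/11 = 451/11 = 41, a_4 = floor((38 + 32)/41) = 1.
  m_5 = 41*1 - 32 = 9, d_5 = (1475 - 9^2)/41 = 1394/41 = 34, a_5 = floor((38 + 9)/34) = 1.
  m_6 = 34*1 - 9 = 25, d_6 = (1475 - 25^2)/34 = 850/34 = 25, a_6 = floor((38 + 25)/25) = 2.
  m_7 = 25*2 - 25 = 25, d_7 = (1475 - 25^2)/25 = 850/25 = 34, a_7 = floor((38 + 25)/34) = 1.
  m_8 = 34*1 - 25 = 9, d_8 = (1475 - 9^2)/34 = 1394/34 = 41, a_8 = floor((38 + 9)/41) = 1.
  m_9 = 41*1 - 9 = 32, d_9 = (1475 - 32^2)/41 = 451/41 = 11, a_9 = floor((38 + 32)/11) = 6.
  m_10 = 11*6 - 32 = 34, d_10 = (1475 - 34^2)/11 = 319/11 = 29, a_10 = floor((38 + 34)/29) = 2.
  m_11 = 29*2 - 34 = 24, d_11 = (1475 - 24^2)/29 = 899/29 = 31, a_11 = floor((38 + 24)/31) = 2.
  m_12 = 31*2 - 24 = 38, d_12 = (1475 - 38^2)/31 = 31/31 = 1, a_12 = floor((38 + 38)/1) = 76.
  m_13 = 1*76 - 38 = 38, d_13 = (1475 - 38^2)/1 = 31/1 = 31: (m_13, d_13) = (m_1, d_1) = (38, 31), so from here the quotients repeat a_1, ..., a_12; the period length is 12.
Hence the expansion of sqrt(1475) is a_0 = 38 followed by the repeating block 2, 2, 6, 1, 1, 2, 1, 1, 6, 2, 2, 76 (period 12).

[38; (2, 2, 6, 1, 1, 2, 1, 1, 6, 2, 2, 76)]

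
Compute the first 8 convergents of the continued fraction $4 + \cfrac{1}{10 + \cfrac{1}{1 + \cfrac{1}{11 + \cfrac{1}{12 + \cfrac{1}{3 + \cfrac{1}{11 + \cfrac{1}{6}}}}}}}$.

Using the convergent recurrence p_i = a_i*p_{i-1} + p_{i-2}, q_i = a_i*q_{i-1} + q_{i-2} with p_{-2}=0, p_{-1}=1, q_{-2}=1, q_{-1}=0:
  i=0: a_0=4, p_0 = 4*1 + 0 = 4, q_0 = 4*0 + 1 = 1.
  i=1: a_1=10, p_1 = 10*4 + 1 = 41, q_1 = 10*1 + 0 = 10.
  i=2: a_2=1, p_2 = 1*41 + 4 = 45, q_2 = 1*10 + 1 = 11.
  i=3: a_3=11, p_3 = 11*45 + 41 = 536, q_3 = 11*11 + 10 = 131.
  i=4: a_4=12, p_4 = 12*536 + 45 = 6477, q_4 = 12*131 + 11 = 1583.
  i=5: a_5=3, p_5 = 3*6477 + 536 = 19967, q_5 = 3*1583 + 131 = 4880.
  i=6: a_6=11, p_6 = 11*19967 + 6477 = 226114, q_6 = 11*4880 + 1583 = 55263.
  i=7: a_7=6, p_7 = 6*226114 + 19967 = 1376651, q_7 = 6*55263 + 4880 = 336458.

4/1, 41/10, 45/11, 536/131, 6477/1583, 19967/4880, 226114/55263, 1376651/336458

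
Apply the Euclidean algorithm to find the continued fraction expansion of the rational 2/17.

Run the Euclidean algorithm on 2 and 17; the successive quotients are the partial quotients a_0, a_1, ... (each step inverts the fractional part left over by the previous one):
  2 = 0*17 + 2, so a_0 = 0.
  17 = 8*2 + 1, so a_1 = 8.
  2 = 2*1 + 0, so a_2 = 2.
The remainder reaches 0 after 3 divisions, so the expansion has 3 partial quotients, read off in order.

[0; 8, 2]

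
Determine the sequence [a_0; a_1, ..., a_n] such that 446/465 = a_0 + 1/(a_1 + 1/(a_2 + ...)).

Run the Euclidean algorithm on 446 and 465; the successive quotients are the partial quotients a_0, a_1, ... (each step inverts the fractional part left over by the previous one):
  446 = 0*465 + 446, so a_0 = 0.
  465 = 1*446 + 19, so a_1 = 1.
  446 = 23*19 + 9, so a_2 = 23.
  19 = 2*9 + 1, so a_3 = 2.
  9 = 9*1 + 0, so a_4 = 9.
The remainder reaches 0 after 5 divisions, so the expansion has 5 partial quotients, read off in order.

[0; 1, 23, 2, 9]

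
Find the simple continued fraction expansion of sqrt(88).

[9; (2, 1, 1, 1, 2, 18)]

Write x_i = (sqrt(88) + m_i)/d_i with (m_0, d_0) = (0, 1). a_0 = floor(sqrt(88)) = 9, since 9^2 = 81 <= 88 < 100 = 10^2.
Iterate m_{i+1} = d_i*a_i - m_i, d_{i+1} = (88 - m_{i+1}^2)/d_i, a_{i+1} = floor((a_0 + m_{i+1})/d_{i+1}):
  m_1 = 1*9 - 0 = 9, d_1 = (88 - 9^2)/1 = 7/1 = 7, a_1 = floor((9 + 9)/7) = 2.
  m_2 = 7*2 - 9 = 5, d_2 = (88 - 5^2)/7 = 63/7 = 9, a_2 = floor((9 + 5)/9) = 1.
  m_3 = 9*1 - 5 = 4, d_3 = (88 - 4^2)/9 = 72/9 = 8, a_3 = floor((9 + 4)/8) = 1.
  m_4 = 8*1 - 4 = 4, d_4 = (88 - 4^2)/8 = 72/8 = 9, a_4 = floor((9 + 4)/9) = 1.
  m_5 = 9*1 - 4 = 5, d_5 = (88 - 5^2)/9 = 63/9 = 7, a_5 = floor((9 + 5)/7) = 2.
  m_6 = 7*2 - 5 = 9, d_6 = (88 - 9^2)/7 = 7/7 = 1, a_6 = floor((9 + 9)/1) = 18.
  m_7 = 1*18 - 9 = 9, d_7 = (88 - 9^2)/1 = 7/1 = 7: (m_7, d_7) = (m_1, d_1) = (9, 7), so from here the quotients repeat a_1, ..., a_6; the period length is 6.
Hence the expansion of sqrt(88) is a_0 = 9 followed by the repeating block 2, 1, 1, 1, 2, 18 (period 6).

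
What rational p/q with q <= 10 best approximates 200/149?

4/3

Expand x = 200/149 as a continued fraction with the Euclidean algorithm:
  200 = 1*149 + 51, so a_0 = 1.
  149 = 2*51 + 47, so a_1 = 2.
  51 = 1*47 + 4, so a_2 = 1.
  47 = 11*4 + 3, so a_3 = 11.
  4 = 1*3 + 1, so a_4 = 1.
  3 = 3*1 + 0, so a_5 = 3.
so x = [1; 2, 1, 11, 1, 3].
Convergents (p_i = a_i*p_{i-1} + p_{i-2}, q_i = a_i*q_{i-1} + q_{i-2} with p_{-2}=0, p_{-1}=1, q_{-2}=1, q_{-1}=0), until the denominator exceeds 10:
  i=0: a_0=1, p_0 = 1*1 + 0 = 1, q_0 = 1*0 + 1 = 1.
  i=1: a_1=2, p_1 = 2*1 + 1 = 3, q_1 = 2*1 + 0 = 2.
  i=2: a_2=1, p_2 = 1*3 + 1 = 4, q_2 = 1*2 + 1 = 3.
  i=3: a_3=11, p_3 = 11*4 + 3 = 47, q_3 = 11*3 + 2 = 35.
q_3 = 35 > 10, so the last convergent with denominator <= 10 is p_2/q_2 = 4/3.
The closest fraction with denominator <= 10 is either p_2/q_2 or the intermediate fraction (k*p_2 + p_1)/(k*q_2 + q_1) with the largest k >= 1 whose denominator stays <= 10; these approach x as k grows, and every other convergent or intermediate fraction in range is farther away.
Largest k: floor((10 - q_1)/q_2) = floor((10 - 2)/3) = 2.
That gives (2*4 + 3)/(2*3 + 2) = 11/8.
Compare the errors: |x - 4/3| = |200*3 - 4*149|/(149*3) = 4/447, and |x - 11/8| = |200*8 - 11*149|/(149*8) = 39/1192.
Cross-multiplying, 4*1192 = 4768 < 17433 = 39*447, so 4/447 is smaller: the convergent 4/3 is closer to x than 11/8.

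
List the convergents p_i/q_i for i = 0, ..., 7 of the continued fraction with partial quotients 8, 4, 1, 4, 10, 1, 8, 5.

8/1, 33/4, 41/5, 197/24, 2011/245, 2208/269, 19675/2397, 100583/12254

Using the convergent recurrence p_i = a_i*p_{i-1} + p_{i-2}, q_i = a_i*q_{i-1} + q_{i-2} with p_{-2}=0, p_{-1}=1, q_{-2}=1, q_{-1}=0:
  i=0: a_0=8, p_0 = 8*1 + 0 = 8, q_0 = 8*0 + 1 = 1.
  i=1: a_1=4, p_1 = 4*8 + 1 = 33, q_1 = 4*1 + 0 = 4.
  i=2: a_2=1, p_2 = 1*33 + 8 = 41, q_2 = 1*4 + 1 = 5.
  i=3: a_3=4, p_3 = 4*41 + 33 = 197, q_3 = 4*5 + 4 = 24.
  i=4: a_4=10, p_4 = 10*197 + 41 = 2011, q_4 = 10*24 + 5 = 245.
  i=5: a_5=1, p_5 = 1*2011 + 197 = 2208, q_5 = 1*245 + 24 = 269.
  i=6: a_6=8, p_6 = 8*2208 + 2011 = 19675, q_6 = 8*269 + 245 = 2397.
  i=7: a_7=5, p_7 = 5*19675 + 2208 = 100583, q_7 = 5*2397 + 269 = 12254.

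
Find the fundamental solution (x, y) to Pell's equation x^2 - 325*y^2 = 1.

(x, y) = (649, 36)

First expand sqrt(325) as a continued fraction. With x_i = (sqrt(325) + m_i)/d_i and (m_0, d_0) = (0, 1): a_0 = floor(sqrt(325)) = 18, since 18^2 = 324 <= 325 < 361 = 19^2.
Iterate m_{i+1} = d_i*a_i - m_i, d_{i+1} = (325 - m_{i+1}^2)/d_i, a_{i+1} = floor((a_0 + m_{i+1})/d_{i+1}):
  m_1 = 1*18 - 0 = 18, d_1 = (325 - 18^2)/1 = 1/1 = 1, a_1 = floor((18 + 18)/1) = 36.
  m_2 = 1*36 - 18 = 18, d_2 = (325 - 18^2)/1 = 1/1 = 1: (m_2, d_2) = (m_1, d_1) = (18, 1), so from here the quotient a_1 repeats; the period length is 1.
So sqrt(325) = [18; (36)] with period length k = 1.
k is odd, so (p_{k-1}, q_{k-1}) only solves x^2 - 325y^2 = -1 and the fundamental solution of x^2 - 325y^2 = 1 is (p_{2k-1}, q_{2k-1}) = (p_1, q_1); compute convergents through index 1, running through the period twice.
Convergents (p_i = a_i*p_{i-1} + p_{i-2}, q_i = a_i*q_{i-1} + q_{i-2} with p_{-2}=0, p_{-1}=1, q_{-2}=1, q_{-1}=0):
  i=0: a_0=18, p_0 = 18*1 + 0 = 18, q_0 = 18*0 + 1 = 1.
  i=1: a_1=36, p_1 = 36*18 + 1 = 649, q_1 = 36*1 + 0 = 36.
Indeed p_0^2 - 325*q_0^2 = 324 - 325 = -1, not +1.
Check: 649^2 - 325*36^2 = 421201 - 421200 = 1, so (x, y) = (649, 36) solves the equation, and by the theorem it is the least positive solution.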